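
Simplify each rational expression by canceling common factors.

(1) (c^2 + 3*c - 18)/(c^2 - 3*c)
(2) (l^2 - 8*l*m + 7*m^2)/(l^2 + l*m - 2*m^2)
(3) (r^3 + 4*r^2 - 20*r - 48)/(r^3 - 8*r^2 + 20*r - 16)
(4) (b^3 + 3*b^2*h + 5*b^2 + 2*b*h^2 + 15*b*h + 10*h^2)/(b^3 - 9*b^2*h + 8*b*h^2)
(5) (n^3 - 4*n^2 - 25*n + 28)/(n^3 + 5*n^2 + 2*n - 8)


(1) = (c + 6)/c
(2) = (l - 7*m)/(l + 2*m)
(3) = (r^2 + 8*r + 12)/(r^2 - 4*r + 4)
(4) = (b^3 + 3*b^2*h + 5*b^2 + 2*b*h^2 + 15*b*h + 10*h^2)/(b^3 - 9*b^2*h + 8*b*h^2)
(5) = (n - 7)/(n + 2)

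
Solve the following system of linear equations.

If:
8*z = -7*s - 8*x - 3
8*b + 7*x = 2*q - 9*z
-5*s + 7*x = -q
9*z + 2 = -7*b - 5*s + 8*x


Then:
b = -2707*z/2357 - 379/2357
q = -3081*z/2357 - 2279/2357
s = -1760*z/2357 - 761/2357
x = -817*z/2357 - 218/2357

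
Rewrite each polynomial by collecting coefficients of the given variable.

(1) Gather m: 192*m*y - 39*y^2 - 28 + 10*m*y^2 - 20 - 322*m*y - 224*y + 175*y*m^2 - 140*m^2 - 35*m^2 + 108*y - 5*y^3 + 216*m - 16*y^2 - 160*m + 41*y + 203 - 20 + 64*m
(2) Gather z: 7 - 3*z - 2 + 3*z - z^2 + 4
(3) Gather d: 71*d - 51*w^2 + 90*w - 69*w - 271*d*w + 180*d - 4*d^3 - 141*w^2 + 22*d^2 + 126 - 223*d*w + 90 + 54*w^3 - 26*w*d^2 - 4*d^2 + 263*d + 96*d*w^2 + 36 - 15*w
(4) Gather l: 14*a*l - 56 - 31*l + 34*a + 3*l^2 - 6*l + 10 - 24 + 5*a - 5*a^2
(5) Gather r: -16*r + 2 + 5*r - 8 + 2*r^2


(1) = m^2*(175*y - 175) + m*(10*y^2 - 130*y + 120) - 5*y^3 - 55*y^2 - 75*y + 135
(2) = 9 - z^2
(3) = -4*d^3 + d^2*(18 - 26*w) + d*(96*w^2 - 494*w + 514) + 54*w^3 - 192*w^2 + 6*w + 252
(4) = -5*a^2 + 39*a + 3*l^2 + l*(14*a - 37) - 70
(5) = 2*r^2 - 11*r - 6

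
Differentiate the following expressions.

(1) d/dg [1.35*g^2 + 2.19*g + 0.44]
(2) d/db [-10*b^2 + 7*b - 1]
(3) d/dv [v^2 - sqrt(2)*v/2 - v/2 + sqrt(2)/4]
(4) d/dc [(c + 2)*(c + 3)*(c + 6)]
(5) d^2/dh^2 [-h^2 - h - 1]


(1) = 2.7*g + 2.19
(2) = 7 - 20*b
(3) = 2*v - sqrt(2)/2 - 1/2
(4) = 3*c^2 + 22*c + 36
(5) = -2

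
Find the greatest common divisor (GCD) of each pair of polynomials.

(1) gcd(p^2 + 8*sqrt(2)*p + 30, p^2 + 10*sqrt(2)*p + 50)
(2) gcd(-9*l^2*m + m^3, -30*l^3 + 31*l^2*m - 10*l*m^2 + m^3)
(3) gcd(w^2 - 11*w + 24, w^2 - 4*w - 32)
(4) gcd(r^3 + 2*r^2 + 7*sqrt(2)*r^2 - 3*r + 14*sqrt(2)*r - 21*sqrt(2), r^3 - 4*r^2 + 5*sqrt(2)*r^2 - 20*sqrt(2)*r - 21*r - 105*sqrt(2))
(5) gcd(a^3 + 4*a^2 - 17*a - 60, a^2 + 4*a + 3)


(1) = gcd((p + 3*sqrt(2))*(p + 5*sqrt(2)), (p + 5*sqrt(2))^2) = p + 5*sqrt(2)
(2) = gcd(m*(-3*l + m)*(3*l + m), (-5*l + m)*(-3*l + m)*(-2*l + m)) = 3*l - m
(3) = w - 8
(4) = gcd((r - 1)*(r + 3)*(r + 7*sqrt(2)), (r - 7)*(r + 3)*(r + 5*sqrt(2))) = r + 3
(5) = a + 3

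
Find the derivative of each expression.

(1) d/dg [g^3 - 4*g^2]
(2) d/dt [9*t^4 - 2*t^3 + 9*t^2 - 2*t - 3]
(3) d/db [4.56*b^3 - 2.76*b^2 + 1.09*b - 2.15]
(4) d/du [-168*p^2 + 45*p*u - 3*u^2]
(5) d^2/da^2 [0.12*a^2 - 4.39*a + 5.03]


(1) = g*(3*g - 8)
(2) = 36*t^3 - 6*t^2 + 18*t - 2
(3) = 13.68*b^2 - 5.52*b + 1.09
(4) = 45*p - 6*u
(5) = 0.240000000000000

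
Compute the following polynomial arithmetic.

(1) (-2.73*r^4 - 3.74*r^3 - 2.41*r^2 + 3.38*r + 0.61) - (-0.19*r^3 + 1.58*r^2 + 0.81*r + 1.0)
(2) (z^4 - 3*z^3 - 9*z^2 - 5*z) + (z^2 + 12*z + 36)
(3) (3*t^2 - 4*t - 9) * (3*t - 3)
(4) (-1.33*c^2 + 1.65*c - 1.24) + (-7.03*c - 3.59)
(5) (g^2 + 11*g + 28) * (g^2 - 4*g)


(1) = -2.73*r^4 - 3.55*r^3 - 3.99*r^2 + 2.57*r - 0.39
(2) = z^4 - 3*z^3 - 8*z^2 + 7*z + 36
(3) = 9*t^3 - 21*t^2 - 15*t + 27
(4) = -1.33*c^2 - 5.38*c - 4.83
(5) = g^4 + 7*g^3 - 16*g^2 - 112*g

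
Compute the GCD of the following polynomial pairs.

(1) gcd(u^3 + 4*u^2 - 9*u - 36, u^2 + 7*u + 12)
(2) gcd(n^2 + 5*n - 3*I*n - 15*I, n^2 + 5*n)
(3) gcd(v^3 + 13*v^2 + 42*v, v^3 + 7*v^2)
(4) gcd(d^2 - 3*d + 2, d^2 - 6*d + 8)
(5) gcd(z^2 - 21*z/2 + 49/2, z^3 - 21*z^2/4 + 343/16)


(1) = gcd((u - 3)*(u + 3)*(u + 4), (u + 3)*(u + 4)) = u^2 + 7*u + 12
(2) = gcd((n + 5)*(n - 3*I), n*(n + 5)) = n + 5
(3) = gcd(v*(v + 6)*(v + 7), v^2*(v + 7)) = v^2 + 7*v
(4) = d - 2
(5) = z - 7/2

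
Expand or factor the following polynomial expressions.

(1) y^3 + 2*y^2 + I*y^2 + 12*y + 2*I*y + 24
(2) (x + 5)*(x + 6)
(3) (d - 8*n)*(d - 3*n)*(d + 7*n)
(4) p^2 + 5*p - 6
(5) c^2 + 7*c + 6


(1) = (y + 2)*(y - 3*I)*(y + 4*I)
(2) = x^2 + 11*x + 30
(3) = d^3 - 4*d^2*n - 53*d*n^2 + 168*n^3
(4) = (p - 1)*(p + 6)
(5) = (c + 1)*(c + 6)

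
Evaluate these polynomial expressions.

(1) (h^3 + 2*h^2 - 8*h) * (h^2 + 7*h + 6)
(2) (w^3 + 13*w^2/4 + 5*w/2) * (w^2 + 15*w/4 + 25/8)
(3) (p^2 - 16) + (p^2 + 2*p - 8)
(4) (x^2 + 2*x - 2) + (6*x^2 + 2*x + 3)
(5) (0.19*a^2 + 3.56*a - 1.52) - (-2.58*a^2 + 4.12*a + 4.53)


(1) = h^5 + 9*h^4 + 12*h^3 - 44*h^2 - 48*h
(2) = w^5 + 7*w^4 + 285*w^3/16 + 625*w^2/32 + 125*w/16
(3) = 2*p^2 + 2*p - 24
(4) = 7*x^2 + 4*x + 1
(5) = 2.77*a^2 - 0.56*a - 6.05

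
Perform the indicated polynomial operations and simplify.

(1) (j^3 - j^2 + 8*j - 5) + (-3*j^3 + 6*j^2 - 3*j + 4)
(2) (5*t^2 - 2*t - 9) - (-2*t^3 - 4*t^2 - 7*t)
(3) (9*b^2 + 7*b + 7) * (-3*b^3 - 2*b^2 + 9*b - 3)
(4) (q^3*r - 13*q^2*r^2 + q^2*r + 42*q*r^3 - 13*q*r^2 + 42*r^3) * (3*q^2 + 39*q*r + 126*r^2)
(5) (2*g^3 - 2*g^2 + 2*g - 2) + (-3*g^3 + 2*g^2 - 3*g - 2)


(1) = -2*j^3 + 5*j^2 + 5*j - 1
(2) = 2*t^3 + 9*t^2 + 5*t - 9
(3) = -27*b^5 - 39*b^4 + 46*b^3 + 22*b^2 + 42*b - 21
(4) = 3*q^5*r + 3*q^4*r - 255*q^3*r^3 - 255*q^2*r^3 + 5292*q*r^5 + 5292*r^5
(5) = -g^3 - g - 4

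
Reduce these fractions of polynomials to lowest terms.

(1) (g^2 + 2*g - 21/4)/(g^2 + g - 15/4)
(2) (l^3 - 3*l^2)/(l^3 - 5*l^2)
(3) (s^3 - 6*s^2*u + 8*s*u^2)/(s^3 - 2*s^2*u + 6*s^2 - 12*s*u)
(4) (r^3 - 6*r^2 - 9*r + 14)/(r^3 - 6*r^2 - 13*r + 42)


(1) = (2*g + 7)/(2*g + 5)
(2) = (l - 3)/(l - 5)
(3) = (s - 4*u)/(s + 6)
(4) = (r^2 + r - 2)/(r^2 + r - 6)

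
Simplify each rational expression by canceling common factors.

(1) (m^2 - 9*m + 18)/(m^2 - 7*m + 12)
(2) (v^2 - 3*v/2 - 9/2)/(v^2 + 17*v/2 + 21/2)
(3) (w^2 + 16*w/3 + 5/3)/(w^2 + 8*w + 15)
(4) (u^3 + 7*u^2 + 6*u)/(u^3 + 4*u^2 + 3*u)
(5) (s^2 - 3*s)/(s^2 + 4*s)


(1) = (m - 6)/(m - 4)
(2) = (v - 3)/(v + 7)
(3) = (3*w + 1)/(3*w + 9)
(4) = (u + 6)/(u + 3)
(5) = (s - 3)/(s + 4)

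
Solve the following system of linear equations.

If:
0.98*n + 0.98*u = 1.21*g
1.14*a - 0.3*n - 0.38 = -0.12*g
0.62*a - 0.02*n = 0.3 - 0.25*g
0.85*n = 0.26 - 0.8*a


Then:
a = 0.29
g = 0.48
n = 0.03
u = 0.56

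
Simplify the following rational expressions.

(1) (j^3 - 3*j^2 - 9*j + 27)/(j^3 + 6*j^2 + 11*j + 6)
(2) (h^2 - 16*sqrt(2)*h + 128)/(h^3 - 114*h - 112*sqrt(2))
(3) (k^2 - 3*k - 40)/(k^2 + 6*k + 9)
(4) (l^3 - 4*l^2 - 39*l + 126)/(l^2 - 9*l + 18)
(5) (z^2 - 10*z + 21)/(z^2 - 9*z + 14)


(1) = (j^2 - 6*j + 9)/(j^2 + 3*j + 2)
(2) = (h - 8*sqrt(2))/(h^2 + 8*sqrt(2)*h + 14)
(3) = (k^2 - 3*k - 40)/(k^2 + 6*k + 9)
(4) = (l^2 - l - 42)/(l - 6)
(5) = (z - 3)/(z - 2)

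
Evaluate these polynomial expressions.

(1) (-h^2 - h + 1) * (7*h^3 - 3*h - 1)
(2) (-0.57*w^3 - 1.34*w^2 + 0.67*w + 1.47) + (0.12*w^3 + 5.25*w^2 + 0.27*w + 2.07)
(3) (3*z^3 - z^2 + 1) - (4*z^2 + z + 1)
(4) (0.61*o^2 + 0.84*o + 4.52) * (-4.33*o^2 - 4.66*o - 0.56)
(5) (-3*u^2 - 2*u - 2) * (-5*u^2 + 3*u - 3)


(1) = -7*h^5 - 7*h^4 + 10*h^3 + 4*h^2 - 2*h - 1
(2) = -0.45*w^3 + 3.91*w^2 + 0.94*w + 3.54
(3) = 3*z^3 - 5*z^2 - z
(4) = -2.6413*o^4 - 6.4798*o^3 - 23.8276*o^2 - 21.5336*o - 2.5312
(5) = 15*u^4 + u^3 + 13*u^2 + 6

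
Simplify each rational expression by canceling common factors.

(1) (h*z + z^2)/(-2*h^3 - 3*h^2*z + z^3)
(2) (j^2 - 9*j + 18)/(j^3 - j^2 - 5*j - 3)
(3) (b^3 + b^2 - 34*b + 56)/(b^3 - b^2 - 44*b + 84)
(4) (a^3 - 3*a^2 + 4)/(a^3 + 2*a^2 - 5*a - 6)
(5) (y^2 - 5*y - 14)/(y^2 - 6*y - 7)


(1) = z/(-2*h^2 - h*z + z^2)
(2) = (j - 6)/(j^2 + 2*j + 1)
(3) = (b - 4)/(b - 6)
(4) = (a - 2)/(a + 3)
(5) = (y + 2)/(y + 1)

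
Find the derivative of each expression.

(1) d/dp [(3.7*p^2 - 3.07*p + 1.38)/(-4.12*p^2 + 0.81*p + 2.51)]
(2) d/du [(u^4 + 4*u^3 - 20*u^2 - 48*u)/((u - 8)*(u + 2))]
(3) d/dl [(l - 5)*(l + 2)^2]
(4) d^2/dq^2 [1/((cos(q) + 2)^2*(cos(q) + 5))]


(1) = (-9.6514*p^2 + 29.9452*p - 8.8235)/(16.9744*p^4 - 6.6744*p^3 - 20.0263*p^2 + 4.0662*p + 6.3001)
(2) = 2*(u^3 - 11*u^2 - 16*u + 96)/(u^2 - 16*u + 64)
(3) = (l + 2)*(3*l - 8)
(4) = 9*(-sin(q)^4 + 10*sin(q)^2 + 75*cos(q)/4 - 7*cos(3*q)/4 + 13)/((cos(q) + 2)^4*(cos(q) + 5)^3)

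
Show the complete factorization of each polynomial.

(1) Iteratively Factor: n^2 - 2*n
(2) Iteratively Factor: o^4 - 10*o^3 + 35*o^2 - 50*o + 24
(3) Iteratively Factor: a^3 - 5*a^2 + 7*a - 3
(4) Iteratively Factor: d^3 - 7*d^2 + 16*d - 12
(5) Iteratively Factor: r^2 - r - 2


(1) = (n)*(n - 2)
(2) = (o - 4)*(o^3 - 6*o^2 + 11*o - 6) = (o - 4)*(o - 2)*(o^2 - 4*o + 3) = (o - 4)*(o - 2)*(o - 1)*(o - 3)
(3) = (a - 3)*(a^2 - 2*a + 1) = (a - 3)*(a - 1)*(a - 1)
(4) = (d - 3)*(d^2 - 4*d + 4) = (d - 3)*(d - 2)*(d - 2)
(5) = (r + 1)*(r - 2)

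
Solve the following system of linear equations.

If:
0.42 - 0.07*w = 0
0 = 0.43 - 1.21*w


Then:
No Solution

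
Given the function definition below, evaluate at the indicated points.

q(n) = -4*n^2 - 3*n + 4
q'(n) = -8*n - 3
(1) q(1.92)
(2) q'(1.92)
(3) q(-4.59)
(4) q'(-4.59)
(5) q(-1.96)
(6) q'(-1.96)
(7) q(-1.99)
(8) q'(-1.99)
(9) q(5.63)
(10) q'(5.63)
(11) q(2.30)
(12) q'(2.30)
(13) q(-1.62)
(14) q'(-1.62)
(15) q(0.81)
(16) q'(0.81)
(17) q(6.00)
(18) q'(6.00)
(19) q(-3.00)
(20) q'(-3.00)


(1) = -16.51
(2) = -18.36
(3) = -66.50
(4) = 33.72
(5) = -5.49
(6) = 12.68
(7) = -5.87
(8) = 12.92
(9) = -139.68
(10) = -48.04
(11) = -24.06
(12) = -21.40
(13) = -1.64
(14) = 9.96
(15) = -1.05
(16) = -9.48
(17) = -158.00
(18) = -51.00
(19) = -23.00
(20) = 21.00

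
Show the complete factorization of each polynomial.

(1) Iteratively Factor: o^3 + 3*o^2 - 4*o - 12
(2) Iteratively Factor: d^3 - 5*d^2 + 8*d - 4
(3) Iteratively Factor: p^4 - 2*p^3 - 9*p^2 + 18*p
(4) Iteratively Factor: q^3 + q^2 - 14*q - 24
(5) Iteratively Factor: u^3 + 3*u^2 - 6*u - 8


(1) = (o - 2)*(o^2 + 5*o + 6) = (o - 2)*(o + 2)*(o + 3)
(2) = (d - 2)*(d^2 - 3*d + 2) = (d - 2)*(d - 1)*(d - 2)
(3) = (p - 3)*(p^3 + p^2 - 6*p) = p*(p - 3)*(p^2 + p - 6) = p*(p - 3)*(p + 3)*(p - 2)
(4) = (q + 3)*(q^2 - 2*q - 8) = (q - 4)*(q + 3)*(q + 2)
(5) = (u + 4)*(u^2 - u - 2) = (u + 1)*(u + 4)*(u - 2)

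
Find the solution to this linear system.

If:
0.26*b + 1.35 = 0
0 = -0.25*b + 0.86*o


Then:
b = -5.19
o = -1.51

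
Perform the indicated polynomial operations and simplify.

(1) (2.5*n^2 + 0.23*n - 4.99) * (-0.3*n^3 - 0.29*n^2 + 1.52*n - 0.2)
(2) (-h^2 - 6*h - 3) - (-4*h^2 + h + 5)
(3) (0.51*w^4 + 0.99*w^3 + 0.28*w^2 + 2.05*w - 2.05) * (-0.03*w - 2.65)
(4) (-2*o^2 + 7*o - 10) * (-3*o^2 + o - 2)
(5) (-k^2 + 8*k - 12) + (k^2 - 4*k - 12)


(1) = -0.75*n^5 - 0.794*n^4 + 5.2303*n^3 + 1.2967*n^2 - 7.6308*n + 0.998
(2) = 3*h^2 - 7*h - 8
(3) = -0.0153*w^5 - 1.3812*w^4 - 2.6319*w^3 - 0.8035*w^2 - 5.371*w + 5.4325
(4) = 6*o^4 - 23*o^3 + 41*o^2 - 24*o + 20
(5) = 4*k - 24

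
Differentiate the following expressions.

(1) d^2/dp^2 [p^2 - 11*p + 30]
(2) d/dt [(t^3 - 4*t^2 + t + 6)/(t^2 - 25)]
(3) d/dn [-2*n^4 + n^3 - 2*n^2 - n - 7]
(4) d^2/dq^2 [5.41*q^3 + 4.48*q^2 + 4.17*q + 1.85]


(1) = 2
(2) = (t^4 - 76*t^2 + 188*t - 25)/(t^4 - 50*t^2 + 625)
(3) = -8*n^3 + 3*n^2 - 4*n - 1
(4) = 32.46*q + 8.96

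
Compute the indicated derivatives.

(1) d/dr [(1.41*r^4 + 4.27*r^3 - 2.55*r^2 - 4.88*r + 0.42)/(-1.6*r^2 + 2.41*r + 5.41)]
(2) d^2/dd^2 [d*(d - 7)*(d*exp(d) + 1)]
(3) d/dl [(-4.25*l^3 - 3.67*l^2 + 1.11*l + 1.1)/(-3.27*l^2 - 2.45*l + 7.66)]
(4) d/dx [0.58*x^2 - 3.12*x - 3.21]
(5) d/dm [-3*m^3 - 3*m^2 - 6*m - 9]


(1) = (-4.512*r^5 + 3.3623*r^4 + 51.0938*r^3 + 55.3486*r^2 - 26.247*r - 27.413)/(2.56*r^4 - 7.712*r^3 - 11.5039*r^2 + 26.0762*r + 29.2681)
(2) = d^3*exp(d) - d^2*exp(d) - 22*d*exp(d) - 14*exp(d) + 2
(3) = (13.8975*l^4 + 20.825*l^3 - 85.0438*l^2 - 49.0304*l + 11.1976)/(10.6929*l^4 + 16.023*l^3 - 44.0939*l^2 - 37.534*l + 58.6756)
(4) = 1.16*x - 3.12
(5) = -9*m^2 - 6*m - 6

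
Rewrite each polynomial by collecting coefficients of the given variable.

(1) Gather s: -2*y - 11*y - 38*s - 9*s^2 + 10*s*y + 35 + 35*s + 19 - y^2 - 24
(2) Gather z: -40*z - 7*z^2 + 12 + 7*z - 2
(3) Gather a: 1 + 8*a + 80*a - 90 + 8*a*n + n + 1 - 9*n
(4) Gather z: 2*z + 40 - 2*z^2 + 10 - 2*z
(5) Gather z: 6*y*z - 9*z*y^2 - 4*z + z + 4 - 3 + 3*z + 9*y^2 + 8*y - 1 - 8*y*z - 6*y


(1) = -9*s^2 + s*(10*y - 3) - y^2 - 13*y + 30
(2) = -7*z^2 - 33*z + 10
(3) = a*(8*n + 88) - 8*n - 88
(4) = 50 - 2*z^2
(5) = 9*y^2 + 2*y + z*(-9*y^2 - 2*y)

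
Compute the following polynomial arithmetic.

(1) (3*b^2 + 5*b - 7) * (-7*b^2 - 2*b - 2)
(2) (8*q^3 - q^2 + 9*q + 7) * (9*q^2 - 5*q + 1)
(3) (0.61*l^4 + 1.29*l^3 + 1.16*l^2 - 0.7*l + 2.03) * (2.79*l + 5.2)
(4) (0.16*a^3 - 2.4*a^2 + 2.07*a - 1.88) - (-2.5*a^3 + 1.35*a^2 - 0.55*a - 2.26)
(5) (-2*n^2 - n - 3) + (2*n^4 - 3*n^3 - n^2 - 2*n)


(1) = -21*b^4 - 41*b^3 + 33*b^2 + 4*b + 14
(2) = 72*q^5 - 49*q^4 + 94*q^3 + 17*q^2 - 26*q + 7
(3) = 1.7019*l^5 + 6.7711*l^4 + 9.9444*l^3 + 4.079*l^2 + 2.0237*l + 10.556
(4) = 2.66*a^3 - 3.75*a^2 + 2.62*a + 0.38
(5) = 2*n^4 - 3*n^3 - 3*n^2 - 3*n - 3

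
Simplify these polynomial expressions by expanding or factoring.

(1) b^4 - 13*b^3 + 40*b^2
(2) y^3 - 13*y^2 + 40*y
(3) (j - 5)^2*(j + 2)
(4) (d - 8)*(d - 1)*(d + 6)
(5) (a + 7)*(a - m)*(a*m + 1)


(1) = b^2*(b - 8)*(b - 5)
(2) = y*(y - 8)*(y - 5)
(3) = j^3 - 8*j^2 + 5*j + 50
(4) = d^3 - 3*d^2 - 46*d + 48
(5) = a^3*m - a^2*m^2 + 7*a^2*m + a^2 - 7*a*m^2 - a*m + 7*a - 7*m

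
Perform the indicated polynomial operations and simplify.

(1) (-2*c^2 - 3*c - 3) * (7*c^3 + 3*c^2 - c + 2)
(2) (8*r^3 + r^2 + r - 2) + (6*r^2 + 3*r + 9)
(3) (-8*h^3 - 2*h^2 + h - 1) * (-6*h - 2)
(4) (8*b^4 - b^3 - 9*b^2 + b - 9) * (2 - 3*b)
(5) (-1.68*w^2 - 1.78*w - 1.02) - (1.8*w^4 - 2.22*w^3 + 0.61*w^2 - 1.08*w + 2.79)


(1) = -14*c^5 - 27*c^4 - 28*c^3 - 10*c^2 - 3*c - 6
(2) = 8*r^3 + 7*r^2 + 4*r + 7
(3) = 48*h^4 + 28*h^3 - 2*h^2 + 4*h + 2
(4) = -24*b^5 + 19*b^4 + 25*b^3 - 21*b^2 + 29*b - 18
(5) = -1.8*w^4 + 2.22*w^3 - 2.29*w^2 - 0.7*w - 3.81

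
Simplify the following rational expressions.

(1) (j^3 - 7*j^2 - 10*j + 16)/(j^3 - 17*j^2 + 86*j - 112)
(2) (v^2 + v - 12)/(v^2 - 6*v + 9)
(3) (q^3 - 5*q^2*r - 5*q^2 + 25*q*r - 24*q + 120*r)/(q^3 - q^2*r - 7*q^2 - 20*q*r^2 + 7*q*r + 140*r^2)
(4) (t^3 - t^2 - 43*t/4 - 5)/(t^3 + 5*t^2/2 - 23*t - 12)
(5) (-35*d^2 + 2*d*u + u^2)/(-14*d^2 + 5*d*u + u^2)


(1) = (j^2 + j - 2)/(j^2 - 9*j + 14)
(2) = (v + 4)/(v - 3)
(3) = (q^2 - 5*q - 24)/(q^2 + 4*q*r - 7*q - 28*r)
(4) = (2*t + 5)/(2*t + 12)
(5) = (-5*d + u)/(-2*d + u)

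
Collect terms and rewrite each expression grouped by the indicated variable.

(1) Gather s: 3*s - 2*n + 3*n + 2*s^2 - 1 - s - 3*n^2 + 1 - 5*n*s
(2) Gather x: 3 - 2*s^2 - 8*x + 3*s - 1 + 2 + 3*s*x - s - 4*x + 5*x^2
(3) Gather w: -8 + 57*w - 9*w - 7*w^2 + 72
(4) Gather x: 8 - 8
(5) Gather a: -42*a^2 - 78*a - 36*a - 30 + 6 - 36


(1) = -3*n^2 + n + 2*s^2 + s*(2 - 5*n)
(2) = -2*s^2 + 2*s + 5*x^2 + x*(3*s - 12) + 4
(3) = -7*w^2 + 48*w + 64
(4) = 0
(5) = -42*a^2 - 114*a - 60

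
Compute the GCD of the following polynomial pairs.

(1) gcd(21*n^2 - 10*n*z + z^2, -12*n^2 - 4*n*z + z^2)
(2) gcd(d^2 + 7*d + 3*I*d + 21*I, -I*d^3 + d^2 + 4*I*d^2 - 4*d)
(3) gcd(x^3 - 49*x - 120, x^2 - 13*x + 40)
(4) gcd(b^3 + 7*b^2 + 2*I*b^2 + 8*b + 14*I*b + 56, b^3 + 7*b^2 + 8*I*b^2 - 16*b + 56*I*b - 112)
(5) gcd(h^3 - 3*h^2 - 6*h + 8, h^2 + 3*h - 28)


(1) = 1
(2) = gcd((d + 7)*(d + 3*I), d*(d - 4)*(-I*d + 1)) = 1
(3) = x - 8
(4) = b^2 + b*(7 + 4*I) + 28*I
(5) = h - 4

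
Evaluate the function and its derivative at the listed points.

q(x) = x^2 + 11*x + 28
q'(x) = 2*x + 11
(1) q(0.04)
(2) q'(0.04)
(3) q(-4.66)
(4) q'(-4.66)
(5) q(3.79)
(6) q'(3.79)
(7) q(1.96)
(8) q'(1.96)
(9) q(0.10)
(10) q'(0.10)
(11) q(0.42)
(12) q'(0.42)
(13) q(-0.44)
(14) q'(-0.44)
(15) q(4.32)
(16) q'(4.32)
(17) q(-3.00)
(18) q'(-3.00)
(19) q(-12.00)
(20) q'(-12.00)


(1) = 28.44
(2) = 11.08
(3) = -1.54
(4) = 1.68
(5) = 84.05
(6) = 18.58
(7) = 53.40
(8) = 14.92
(9) = 29.11
(10) = 11.20
(11) = 32.80
(12) = 11.84
(13) = 23.35
(14) = 10.12
(15) = 94.18
(16) = 19.64
(17) = 4.00
(18) = 5.00
(19) = 40.00
(20) = -13.00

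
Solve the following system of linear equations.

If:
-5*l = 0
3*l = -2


Then:
No Solution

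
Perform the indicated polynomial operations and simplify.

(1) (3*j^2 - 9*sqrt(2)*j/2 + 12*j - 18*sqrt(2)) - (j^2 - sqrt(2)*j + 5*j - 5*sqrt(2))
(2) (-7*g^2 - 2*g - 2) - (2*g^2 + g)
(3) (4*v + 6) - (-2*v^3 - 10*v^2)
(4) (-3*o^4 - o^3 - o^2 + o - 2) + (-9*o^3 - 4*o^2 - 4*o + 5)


(1) = 2*j^2 - 7*sqrt(2)*j/2 + 7*j - 13*sqrt(2)
(2) = -9*g^2 - 3*g - 2
(3) = 2*v^3 + 10*v^2 + 4*v + 6
(4) = -3*o^4 - 10*o^3 - 5*o^2 - 3*o + 3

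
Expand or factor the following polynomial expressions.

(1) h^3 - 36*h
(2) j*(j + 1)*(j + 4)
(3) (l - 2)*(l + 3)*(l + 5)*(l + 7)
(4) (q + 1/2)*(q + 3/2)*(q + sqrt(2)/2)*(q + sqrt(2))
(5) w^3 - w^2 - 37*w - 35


(1) = h*(h - 6)*(h + 6)
(2) = j^3 + 5*j^2 + 4*j
(3) = l^4 + 13*l^3 + 41*l^2 - 37*l - 210
(4) = q^4 + 2*q^3 + 3*sqrt(2)*q^3/2 + 7*q^2/4 + 3*sqrt(2)*q^2 + 9*sqrt(2)*q/8 + 2*q + 3/4
(5) = (w - 7)*(w + 1)*(w + 5)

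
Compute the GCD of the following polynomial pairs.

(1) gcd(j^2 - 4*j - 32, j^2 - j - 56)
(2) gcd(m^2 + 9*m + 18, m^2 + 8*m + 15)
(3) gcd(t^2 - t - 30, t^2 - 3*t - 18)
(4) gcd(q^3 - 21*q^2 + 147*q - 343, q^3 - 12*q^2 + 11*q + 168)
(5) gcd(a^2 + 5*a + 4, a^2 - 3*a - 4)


(1) = j - 8
(2) = gcd((m + 3)*(m + 6), (m + 3)*(m + 5)) = m + 3
(3) = gcd((t - 6)*(t + 5), (t - 6)*(t + 3)) = t - 6
(4) = q - 7
(5) = gcd((a + 1)*(a + 4), (a - 4)*(a + 1)) = a + 1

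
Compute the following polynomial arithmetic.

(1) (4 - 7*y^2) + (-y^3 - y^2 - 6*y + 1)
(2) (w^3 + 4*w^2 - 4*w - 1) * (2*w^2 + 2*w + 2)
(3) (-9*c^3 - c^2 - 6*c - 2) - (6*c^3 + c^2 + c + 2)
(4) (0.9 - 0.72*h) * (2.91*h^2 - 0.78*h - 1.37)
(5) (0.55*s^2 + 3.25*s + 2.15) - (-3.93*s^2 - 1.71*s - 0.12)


(1) = -y^3 - 8*y^2 - 6*y + 5
(2) = 2*w^5 + 10*w^4 + 2*w^3 - 2*w^2 - 10*w - 2
(3) = -15*c^3 - 2*c^2 - 7*c - 4
(4) = -2.0952*h^3 + 3.1806*h^2 + 0.2844*h - 1.233
(5) = 4.48*s^2 + 4.96*s + 2.27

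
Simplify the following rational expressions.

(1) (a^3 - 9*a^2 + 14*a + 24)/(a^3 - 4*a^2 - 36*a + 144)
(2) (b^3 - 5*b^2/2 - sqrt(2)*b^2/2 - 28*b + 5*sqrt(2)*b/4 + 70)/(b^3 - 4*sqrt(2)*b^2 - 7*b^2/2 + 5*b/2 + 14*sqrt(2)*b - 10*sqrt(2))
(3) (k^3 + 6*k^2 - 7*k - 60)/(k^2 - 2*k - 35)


(1) = (a + 1)/(a + 6)
(2) = (8*b + 28*sqrt(2))/(8*b - 8)
(3) = (k^2 + k - 12)/(k - 7)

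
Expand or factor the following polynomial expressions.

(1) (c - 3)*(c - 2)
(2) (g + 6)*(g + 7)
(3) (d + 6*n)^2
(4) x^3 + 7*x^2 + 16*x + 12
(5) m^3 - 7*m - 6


(1) = c^2 - 5*c + 6
(2) = g^2 + 13*g + 42
(3) = d^2 + 12*d*n + 36*n^2
(4) = (x + 2)^2*(x + 3)
(5) = (m - 3)*(m + 1)*(m + 2)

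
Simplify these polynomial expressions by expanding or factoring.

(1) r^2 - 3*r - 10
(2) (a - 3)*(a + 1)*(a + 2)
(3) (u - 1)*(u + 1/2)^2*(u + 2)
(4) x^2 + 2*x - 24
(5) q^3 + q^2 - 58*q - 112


(1) = (r - 5)*(r + 2)
(2) = a^3 - 7*a - 6
(3) = u^4 + 2*u^3 - 3*u^2/4 - 7*u/4 - 1/2
(4) = (x - 4)*(x + 6)
(5) = (q - 8)*(q + 2)*(q + 7)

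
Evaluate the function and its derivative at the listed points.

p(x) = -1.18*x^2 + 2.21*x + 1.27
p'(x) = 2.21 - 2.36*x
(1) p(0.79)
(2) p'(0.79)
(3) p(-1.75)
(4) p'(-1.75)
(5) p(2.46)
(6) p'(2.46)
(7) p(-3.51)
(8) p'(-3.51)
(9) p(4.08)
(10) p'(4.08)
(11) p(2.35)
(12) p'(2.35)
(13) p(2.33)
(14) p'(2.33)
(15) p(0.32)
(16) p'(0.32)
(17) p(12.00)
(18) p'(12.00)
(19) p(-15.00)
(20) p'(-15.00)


(1) = 2.28
(2) = 0.35
(3) = -6.21
(4) = 6.34
(5) = -0.43
(6) = -3.60
(7) = -21.02
(8) = 10.49
(9) = -9.36
(10) = -7.42
(11) = -0.05
(12) = -3.34
(13) = 0.01
(14) = -3.29
(15) = 1.86
(16) = 1.45
(17) = -142.13
(18) = -26.11
(19) = -297.38
(20) = 37.61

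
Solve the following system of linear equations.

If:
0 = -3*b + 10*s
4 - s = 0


Then:
b = 40/3
s = 4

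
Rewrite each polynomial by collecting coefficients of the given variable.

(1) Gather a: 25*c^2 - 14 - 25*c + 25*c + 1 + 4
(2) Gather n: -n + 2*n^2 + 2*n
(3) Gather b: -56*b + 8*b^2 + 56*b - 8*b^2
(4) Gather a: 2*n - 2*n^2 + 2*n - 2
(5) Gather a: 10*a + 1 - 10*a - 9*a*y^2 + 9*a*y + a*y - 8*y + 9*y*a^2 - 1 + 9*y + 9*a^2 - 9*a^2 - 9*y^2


(1) = 25*c^2 - 9
(2) = 2*n^2 + n
(3) = 0
(4) = -2*n^2 + 4*n - 2
(5) = 9*a^2*y + a*(-9*y^2 + 10*y) - 9*y^2 + y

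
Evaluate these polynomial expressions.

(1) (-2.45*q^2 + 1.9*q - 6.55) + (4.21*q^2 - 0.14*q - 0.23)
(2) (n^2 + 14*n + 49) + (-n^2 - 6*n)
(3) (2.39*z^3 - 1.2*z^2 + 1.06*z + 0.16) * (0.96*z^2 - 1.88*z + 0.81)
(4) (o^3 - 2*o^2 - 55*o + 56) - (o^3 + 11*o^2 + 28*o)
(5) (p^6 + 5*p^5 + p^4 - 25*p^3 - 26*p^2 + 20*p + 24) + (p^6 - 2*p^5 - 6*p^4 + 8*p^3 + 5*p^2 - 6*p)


(1) = 1.76*q^2 + 1.76*q - 6.78
(2) = 8*n + 49
(3) = 2.2944*z^5 - 5.6452*z^4 + 5.2095*z^3 - 2.8112*z^2 + 0.5578*z + 0.1296
(4) = -13*o^2 - 83*o + 56
(5) = 2*p^6 + 3*p^5 - 5*p^4 - 17*p^3 - 21*p^2 + 14*p + 24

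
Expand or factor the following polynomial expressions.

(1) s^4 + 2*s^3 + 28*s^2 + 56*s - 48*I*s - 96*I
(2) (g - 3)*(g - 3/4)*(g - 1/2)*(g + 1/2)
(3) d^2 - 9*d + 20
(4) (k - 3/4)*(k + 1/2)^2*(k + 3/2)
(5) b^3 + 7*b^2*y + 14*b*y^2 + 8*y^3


(1) = (s + 2)*(s - 4*I)*(s - 2*I)*(s + 6*I)
(2) = g^4 - 15*g^3/4 + 2*g^2 + 15*g/16 - 9/16
(3) = (d - 5)*(d - 4)
(4) = k^4 + 7*k^3/4 - k^2/8 - 15*k/16 - 9/32
(5) = (b + y)*(b + 2*y)*(b + 4*y)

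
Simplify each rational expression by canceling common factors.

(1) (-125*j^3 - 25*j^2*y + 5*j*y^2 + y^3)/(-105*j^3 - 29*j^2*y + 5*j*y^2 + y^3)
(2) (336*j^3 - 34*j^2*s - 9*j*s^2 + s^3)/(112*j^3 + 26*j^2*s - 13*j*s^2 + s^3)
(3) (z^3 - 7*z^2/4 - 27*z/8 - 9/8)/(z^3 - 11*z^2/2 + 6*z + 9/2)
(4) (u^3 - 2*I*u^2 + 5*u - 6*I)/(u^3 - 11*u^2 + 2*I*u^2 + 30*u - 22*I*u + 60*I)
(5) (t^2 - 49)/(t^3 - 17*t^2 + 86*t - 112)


(1) = (25*j^2 + 10*j*y + y^2)/(21*j^2 + 10*j*y + y^2)
(2) = (6*j + s)/(2*j + s)
(3) = (4*z + 3)/(4*z - 12)
(4) = (u^2 - 4*I*u - 3)/(u^2 - 11*u + 30)
(5) = (t + 7)/(t^2 - 10*t + 16)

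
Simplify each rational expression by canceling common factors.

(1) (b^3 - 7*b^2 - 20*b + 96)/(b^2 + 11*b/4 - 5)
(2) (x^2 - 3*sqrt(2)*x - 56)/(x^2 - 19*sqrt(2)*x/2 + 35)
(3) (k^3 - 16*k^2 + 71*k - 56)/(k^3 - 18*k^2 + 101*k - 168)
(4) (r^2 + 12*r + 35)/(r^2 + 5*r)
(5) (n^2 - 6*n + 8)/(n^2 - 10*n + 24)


(1) = (4*b^2 - 44*b + 96)/(4*b - 5)
(2) = (2*x + 8*sqrt(2))/(2*x - 5*sqrt(2))
(3) = (k - 1)/(k - 3)
(4) = (r + 7)/r
(5) = (n - 2)/(n - 6)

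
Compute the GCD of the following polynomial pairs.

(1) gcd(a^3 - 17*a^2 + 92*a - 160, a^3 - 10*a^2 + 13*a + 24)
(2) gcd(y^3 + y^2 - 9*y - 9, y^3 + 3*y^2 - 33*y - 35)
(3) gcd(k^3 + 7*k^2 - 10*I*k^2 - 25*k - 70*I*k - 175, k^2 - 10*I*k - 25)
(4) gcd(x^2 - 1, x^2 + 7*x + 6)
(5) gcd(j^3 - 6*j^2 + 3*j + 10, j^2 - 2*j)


(1) = a - 8
(2) = y + 1
(3) = k^2 - 10*I*k - 25
(4) = gcd((x - 1)*(x + 1), (x + 1)*(x + 6)) = x + 1
(5) = j - 2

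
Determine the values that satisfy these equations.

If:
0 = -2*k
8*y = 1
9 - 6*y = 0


Then:
No Solution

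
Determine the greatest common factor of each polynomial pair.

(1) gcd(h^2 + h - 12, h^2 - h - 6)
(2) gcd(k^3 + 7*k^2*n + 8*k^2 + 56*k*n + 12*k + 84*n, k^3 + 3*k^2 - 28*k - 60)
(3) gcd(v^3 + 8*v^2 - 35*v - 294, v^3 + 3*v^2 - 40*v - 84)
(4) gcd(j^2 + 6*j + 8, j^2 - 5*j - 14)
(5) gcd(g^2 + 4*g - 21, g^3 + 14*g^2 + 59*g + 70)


(1) = gcd((h - 3)*(h + 4), (h - 3)*(h + 2)) = h - 3
(2) = k^2 + 8*k + 12
(3) = gcd((v - 6)*(v + 7)^2, (v - 6)*(v + 2)*(v + 7)) = v^2 + v - 42
(4) = gcd((j + 2)*(j + 4), (j - 7)*(j + 2)) = j + 2
(5) = g + 7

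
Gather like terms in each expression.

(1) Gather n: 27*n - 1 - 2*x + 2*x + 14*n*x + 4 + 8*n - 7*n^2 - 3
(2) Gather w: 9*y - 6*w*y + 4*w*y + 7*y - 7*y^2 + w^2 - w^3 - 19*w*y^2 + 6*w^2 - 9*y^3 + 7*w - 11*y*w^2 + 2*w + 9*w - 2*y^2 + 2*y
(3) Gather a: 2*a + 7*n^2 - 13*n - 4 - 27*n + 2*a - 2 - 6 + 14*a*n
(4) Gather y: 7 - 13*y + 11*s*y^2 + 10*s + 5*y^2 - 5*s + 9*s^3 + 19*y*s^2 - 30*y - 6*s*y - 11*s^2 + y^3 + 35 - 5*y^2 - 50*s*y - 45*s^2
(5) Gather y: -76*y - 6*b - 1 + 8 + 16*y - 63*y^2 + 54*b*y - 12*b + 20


(1) = -7*n^2 + n*(14*x + 35)
(2) = -w^3 + w^2*(7 - 11*y) + w*(-19*y^2 - 2*y + 18) - 9*y^3 - 9*y^2 + 18*y
(3) = a*(14*n + 4) + 7*n^2 - 40*n - 12
(4) = 9*s^3 - 56*s^2 + 11*s*y^2 + 5*s + y^3 + y*(19*s^2 - 56*s - 43) + 42
(5) = -18*b - 63*y^2 + y*(54*b - 60) + 27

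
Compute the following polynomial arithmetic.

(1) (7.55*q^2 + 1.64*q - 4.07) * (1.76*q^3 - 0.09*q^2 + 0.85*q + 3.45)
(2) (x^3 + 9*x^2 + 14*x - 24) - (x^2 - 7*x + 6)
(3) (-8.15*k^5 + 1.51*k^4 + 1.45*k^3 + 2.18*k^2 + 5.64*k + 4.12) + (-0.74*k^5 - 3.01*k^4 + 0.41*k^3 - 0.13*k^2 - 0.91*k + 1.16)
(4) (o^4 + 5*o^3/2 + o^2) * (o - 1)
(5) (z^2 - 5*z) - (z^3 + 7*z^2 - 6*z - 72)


(1) = 13.288*q^5 + 2.2069*q^4 - 0.8933*q^3 + 27.8078*q^2 + 2.1985*q - 14.0415
(2) = x^3 + 8*x^2 + 21*x - 30
(3) = -8.89*k^5 - 1.5*k^4 + 1.86*k^3 + 2.05*k^2 + 4.73*k + 5.28
(4) = o^5 + 3*o^4/2 - 3*o^3/2 - o^2
(5) = -z^3 - 6*z^2 + z + 72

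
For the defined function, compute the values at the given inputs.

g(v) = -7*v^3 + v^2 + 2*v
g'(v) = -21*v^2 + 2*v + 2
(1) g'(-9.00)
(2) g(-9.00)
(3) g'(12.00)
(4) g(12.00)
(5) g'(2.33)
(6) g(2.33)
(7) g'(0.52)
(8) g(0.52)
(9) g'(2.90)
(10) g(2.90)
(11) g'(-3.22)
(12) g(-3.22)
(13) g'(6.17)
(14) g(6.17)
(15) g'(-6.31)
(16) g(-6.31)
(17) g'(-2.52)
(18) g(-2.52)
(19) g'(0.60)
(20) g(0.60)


(1) = -1717.00
(2) = 5166.00
(3) = -2998.00
(4) = -11928.00
(5) = -107.35
(6) = -78.46
(7) = -2.64
(8) = 0.33
(9) = -168.81
(10) = -156.51
(11) = -222.18
(12) = 237.63
(13) = -785.11
(14) = -1593.79
(15) = -846.76
(16) = 1785.87
(17) = -136.40
(18) = 113.33
(19) = -4.36
(20) = 0.05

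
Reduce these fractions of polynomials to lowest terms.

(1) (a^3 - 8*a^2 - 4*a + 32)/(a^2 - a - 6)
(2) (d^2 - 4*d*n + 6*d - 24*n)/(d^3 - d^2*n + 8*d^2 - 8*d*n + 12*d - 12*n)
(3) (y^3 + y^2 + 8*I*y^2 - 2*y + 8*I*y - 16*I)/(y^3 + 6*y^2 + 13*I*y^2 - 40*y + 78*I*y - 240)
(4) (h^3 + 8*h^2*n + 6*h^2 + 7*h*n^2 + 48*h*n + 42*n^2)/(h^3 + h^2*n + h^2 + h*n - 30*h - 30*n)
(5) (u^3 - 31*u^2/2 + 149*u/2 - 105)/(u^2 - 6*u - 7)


(1) = (a^2 - 10*a + 16)/(a - 3)
(2) = (d - 4*n)/(d^2 - d*n + 2*d - 2*n)
(3) = (y^2 + y - 2)/(y^2 + y*(6 + 5*I) + 30*I)
(4) = (h + 7*n)/(h - 5)
(5) = (2*u^2 - 17*u + 30)/(2*u + 2)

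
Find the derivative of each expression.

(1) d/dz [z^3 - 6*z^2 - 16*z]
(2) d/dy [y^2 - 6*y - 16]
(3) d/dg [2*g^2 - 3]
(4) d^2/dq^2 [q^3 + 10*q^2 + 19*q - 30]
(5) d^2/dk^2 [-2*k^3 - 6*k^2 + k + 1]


(1) = 3*z^2 - 12*z - 16
(2) = 2*y - 6
(3) = 4*g
(4) = 6*q + 20
(5) = -12*k - 12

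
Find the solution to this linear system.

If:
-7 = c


Then:
c = -7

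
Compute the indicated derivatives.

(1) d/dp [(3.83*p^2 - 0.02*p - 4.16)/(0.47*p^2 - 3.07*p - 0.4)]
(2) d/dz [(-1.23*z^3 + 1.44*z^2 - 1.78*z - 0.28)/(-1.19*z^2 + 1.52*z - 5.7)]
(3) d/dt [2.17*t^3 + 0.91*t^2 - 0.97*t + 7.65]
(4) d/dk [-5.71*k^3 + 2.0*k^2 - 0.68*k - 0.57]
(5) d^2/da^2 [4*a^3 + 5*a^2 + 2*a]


(1) = (-11.7487*p^2 + 0.8464*p - 12.7632)/(0.2209*p^4 - 2.8858*p^3 + 9.0489*p^2 + 2.456*p + 0.16)
(2) = (1.4637*z^4 - 3.7392*z^3 + 21.1036*z^2 - 17.0824*z + 10.5716)/(1.4161*z^4 - 3.6176*z^3 + 15.8764*z^2 - 17.328*z + 32.49)
(3) = 6.51*t^2 + 1.82*t - 0.97
(4) = -17.13*k^2 + 4.0*k - 0.68
(5) = 24*a + 10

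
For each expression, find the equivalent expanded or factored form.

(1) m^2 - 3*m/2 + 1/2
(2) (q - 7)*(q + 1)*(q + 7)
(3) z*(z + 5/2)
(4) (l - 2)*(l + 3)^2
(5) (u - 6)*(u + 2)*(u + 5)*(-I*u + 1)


(1) = (m - 1)*(m - 1/2)
(2) = q^3 + q^2 - 49*q - 49
(3) = z^2 + 5*z/2
(4) = l^3 + 4*l^2 - 3*l - 18
(5) = -I*u^4 + u^3 - I*u^3 + u^2 + 32*I*u^2 - 32*u + 60*I*u - 60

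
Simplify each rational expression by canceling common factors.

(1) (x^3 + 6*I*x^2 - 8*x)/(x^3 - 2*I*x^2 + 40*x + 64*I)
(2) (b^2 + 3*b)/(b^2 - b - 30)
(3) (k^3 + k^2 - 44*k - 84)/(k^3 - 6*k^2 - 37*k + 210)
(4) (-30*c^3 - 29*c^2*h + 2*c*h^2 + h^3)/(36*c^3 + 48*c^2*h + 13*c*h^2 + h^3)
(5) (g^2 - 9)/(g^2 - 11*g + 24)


(1) = x/(x - 8*I)
(2) = (b^2 + 3*b)/(b^2 - b - 30)
(3) = (k + 2)/(k - 5)
(4) = (-5*c + h)/(6*c + h)
(5) = (g + 3)/(g - 8)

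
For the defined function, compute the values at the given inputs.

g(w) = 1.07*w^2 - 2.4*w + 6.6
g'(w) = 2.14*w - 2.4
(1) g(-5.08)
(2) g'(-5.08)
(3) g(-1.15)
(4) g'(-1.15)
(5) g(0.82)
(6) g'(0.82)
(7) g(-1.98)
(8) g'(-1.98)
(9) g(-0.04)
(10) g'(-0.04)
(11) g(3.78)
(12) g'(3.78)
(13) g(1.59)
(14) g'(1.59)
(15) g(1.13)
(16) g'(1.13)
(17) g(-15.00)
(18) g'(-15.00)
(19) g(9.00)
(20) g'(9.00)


(1) = 46.40
(2) = -13.27
(3) = 10.78
(4) = -4.86
(5) = 5.35
(6) = -0.65
(7) = 15.55
(8) = -6.64
(9) = 6.70
(10) = -2.49
(11) = 12.82
(12) = 5.69
(13) = 5.49
(14) = 1.00
(15) = 5.25
(16) = 0.02
(17) = 283.35
(18) = -34.50
(19) = 71.67
(20) = 16.86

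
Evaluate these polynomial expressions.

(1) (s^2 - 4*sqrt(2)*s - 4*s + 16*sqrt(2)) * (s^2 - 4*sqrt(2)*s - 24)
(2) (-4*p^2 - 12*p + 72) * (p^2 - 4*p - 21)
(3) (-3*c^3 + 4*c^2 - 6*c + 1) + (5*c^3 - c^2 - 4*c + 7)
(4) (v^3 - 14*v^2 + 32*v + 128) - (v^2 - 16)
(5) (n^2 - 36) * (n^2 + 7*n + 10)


(1) = s^4 - 8*sqrt(2)*s^3 - 4*s^3 + 8*s^2 + 32*sqrt(2)*s^2 - 32*s + 96*sqrt(2)*s - 384*sqrt(2)
(2) = -4*p^4 + 4*p^3 + 204*p^2 - 36*p - 1512
(3) = 2*c^3 + 3*c^2 - 10*c + 8
(4) = v^3 - 15*v^2 + 32*v + 144
(5) = n^4 + 7*n^3 - 26*n^2 - 252*n - 360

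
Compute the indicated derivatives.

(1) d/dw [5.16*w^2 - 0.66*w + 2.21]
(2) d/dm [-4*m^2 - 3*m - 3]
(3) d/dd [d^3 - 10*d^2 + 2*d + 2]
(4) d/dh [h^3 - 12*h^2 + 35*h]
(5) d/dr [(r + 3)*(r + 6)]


(1) = 10.32*w - 0.66
(2) = -8*m - 3
(3) = 3*d^2 - 20*d + 2
(4) = 3*h^2 - 24*h + 35
(5) = 2*r + 9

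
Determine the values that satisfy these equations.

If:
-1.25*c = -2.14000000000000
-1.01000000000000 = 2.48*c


Then:
No Solution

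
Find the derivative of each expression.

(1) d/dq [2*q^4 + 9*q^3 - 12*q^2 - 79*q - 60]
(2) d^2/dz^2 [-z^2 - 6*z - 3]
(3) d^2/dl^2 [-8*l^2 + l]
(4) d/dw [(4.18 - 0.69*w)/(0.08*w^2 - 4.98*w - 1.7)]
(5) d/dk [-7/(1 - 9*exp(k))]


(1) = 8*q^3 + 27*q^2 - 24*q - 79
(2) = -2
(3) = -16
(4) = (0.0552*w^2 - 0.6688*w + 21.9894)/(0.0064*w^4 - 0.7968*w^3 + 24.5284*w^2 + 16.932*w + 2.89)
(5) = -63*exp(k)/(9*exp(k) - 1)^2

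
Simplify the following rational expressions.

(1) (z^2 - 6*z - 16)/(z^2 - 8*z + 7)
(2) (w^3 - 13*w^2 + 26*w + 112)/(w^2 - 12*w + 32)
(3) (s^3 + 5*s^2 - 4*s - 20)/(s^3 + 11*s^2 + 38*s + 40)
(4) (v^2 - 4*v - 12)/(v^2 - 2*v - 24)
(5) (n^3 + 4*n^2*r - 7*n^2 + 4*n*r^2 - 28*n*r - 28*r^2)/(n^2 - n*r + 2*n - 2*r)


(1) = (z^2 - 6*z - 16)/(z^2 - 8*z + 7)
(2) = (w^2 - 5*w - 14)/(w - 4)
(3) = (s - 2)/(s + 4)
(4) = (v + 2)/(v + 4)
(5) = (-n^3 - 4*n^2*r + 7*n^2 - 4*n*r^2 + 28*n*r + 28*r^2)/(-n^2 + n*r - 2*n + 2*r)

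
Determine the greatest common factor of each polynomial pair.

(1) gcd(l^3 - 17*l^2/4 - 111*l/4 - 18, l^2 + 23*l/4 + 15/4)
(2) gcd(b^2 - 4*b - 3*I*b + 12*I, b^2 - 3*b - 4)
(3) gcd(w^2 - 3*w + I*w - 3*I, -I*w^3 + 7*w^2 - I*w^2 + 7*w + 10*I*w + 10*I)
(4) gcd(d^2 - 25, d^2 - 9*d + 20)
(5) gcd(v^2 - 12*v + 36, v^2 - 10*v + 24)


(1) = gcd((l - 8)*(l + 3/4)*(l + 3), (l + 3/4)*(l + 5)) = l + 3/4
(2) = b - 4
(3) = 1
(4) = d - 5
(5) = v - 6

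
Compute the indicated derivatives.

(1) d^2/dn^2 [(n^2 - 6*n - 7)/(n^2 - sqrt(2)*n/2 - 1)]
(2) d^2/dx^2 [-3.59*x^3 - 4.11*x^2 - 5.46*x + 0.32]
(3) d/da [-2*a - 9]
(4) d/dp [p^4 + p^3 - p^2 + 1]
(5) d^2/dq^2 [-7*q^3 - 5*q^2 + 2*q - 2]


(1) = 4*(-12*n^3 + sqrt(2)*n^3 - 36*n^2 - 36*n + 21*sqrt(2)*n - 19 + 6*sqrt(2))/(4*n^6 - 6*sqrt(2)*n^5 - 6*n^4 + 11*sqrt(2)*n^3 + 6*n^2 - 6*sqrt(2)*n - 4)
(2) = -21.54*x - 8.22
(3) = -2
(4) = p*(4*p^2 + 3*p - 2)
(5) = -42*q - 10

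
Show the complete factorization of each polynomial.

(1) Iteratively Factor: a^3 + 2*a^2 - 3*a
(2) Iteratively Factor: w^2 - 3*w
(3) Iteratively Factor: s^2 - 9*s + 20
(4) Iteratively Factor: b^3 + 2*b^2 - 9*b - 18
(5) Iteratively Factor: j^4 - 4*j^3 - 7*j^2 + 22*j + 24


(1) = (a + 3)*(a^2 - a) = (a - 1)*(a + 3)*(a)
(2) = (w)*(w - 3)
(3) = (s - 5)*(s - 4)
(4) = (b + 2)*(b^2 - 9) = (b - 3)*(b + 2)*(b + 3)
(5) = (j + 2)*(j^3 - 6*j^2 + 5*j + 12) = (j - 3)*(j + 2)*(j^2 - 3*j - 4) = (j - 4)*(j - 3)*(j + 2)*(j + 1)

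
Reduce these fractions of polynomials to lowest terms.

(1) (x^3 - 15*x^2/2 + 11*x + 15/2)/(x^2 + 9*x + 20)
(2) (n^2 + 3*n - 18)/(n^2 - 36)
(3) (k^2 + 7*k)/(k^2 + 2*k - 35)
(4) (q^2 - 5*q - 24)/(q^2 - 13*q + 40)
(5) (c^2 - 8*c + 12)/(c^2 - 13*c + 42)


(1) = (2*x^3 - 15*x^2 + 22*x + 15)/(2*x^2 + 18*x + 40)
(2) = (n - 3)/(n - 6)
(3) = k/(k - 5)
(4) = (q + 3)/(q - 5)
(5) = (c - 2)/(c - 7)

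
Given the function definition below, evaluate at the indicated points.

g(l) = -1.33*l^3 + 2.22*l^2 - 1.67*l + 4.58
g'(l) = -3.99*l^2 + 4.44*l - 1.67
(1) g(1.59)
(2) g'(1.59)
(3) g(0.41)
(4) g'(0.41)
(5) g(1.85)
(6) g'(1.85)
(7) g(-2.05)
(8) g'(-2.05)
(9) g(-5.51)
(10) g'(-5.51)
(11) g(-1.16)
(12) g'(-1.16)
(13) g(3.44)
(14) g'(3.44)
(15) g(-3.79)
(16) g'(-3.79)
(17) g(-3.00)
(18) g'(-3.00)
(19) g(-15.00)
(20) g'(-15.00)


(1) = 2.19
(2) = -4.70
(3) = 4.18
(4) = -0.52
(5) = 0.67
(6) = -7.11
(7) = 28.79
(8) = -27.54
(9) = 303.67
(10) = -147.27
(11) = 11.58
(12) = -12.19
(13) = -29.04
(14) = -33.61
(15) = 115.20
(16) = -75.81
(17) = 65.48
(18) = -50.90
(19) = 5017.88
(20) = -966.02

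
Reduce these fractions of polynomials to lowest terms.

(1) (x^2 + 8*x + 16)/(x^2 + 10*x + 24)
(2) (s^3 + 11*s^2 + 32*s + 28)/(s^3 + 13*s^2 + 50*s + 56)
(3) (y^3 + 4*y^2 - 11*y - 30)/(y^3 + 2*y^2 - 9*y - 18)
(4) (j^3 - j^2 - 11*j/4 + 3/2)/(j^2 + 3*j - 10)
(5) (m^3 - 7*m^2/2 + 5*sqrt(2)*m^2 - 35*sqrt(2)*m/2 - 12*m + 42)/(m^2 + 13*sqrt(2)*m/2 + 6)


(1) = (x + 4)/(x + 6)
(2) = (s + 2)/(s + 4)
(3) = (y + 5)/(y + 3)
(4) = (4*j^2 + 4*j - 3)/(4*j + 20)
(5) = (4*m^2 + m*(-14 - 4*sqrt(2)) + 14*sqrt(2))/(4*m + 2*sqrt(2))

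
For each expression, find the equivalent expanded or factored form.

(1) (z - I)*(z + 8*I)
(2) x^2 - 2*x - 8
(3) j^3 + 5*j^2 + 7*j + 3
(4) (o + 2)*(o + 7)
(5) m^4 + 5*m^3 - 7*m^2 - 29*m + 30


(1) = z^2 + 7*I*z + 8
(2) = (x - 4)*(x + 2)
(3) = (j + 1)^2*(j + 3)
(4) = o^2 + 9*o + 14
(5) = (m - 2)*(m - 1)*(m + 3)*(m + 5)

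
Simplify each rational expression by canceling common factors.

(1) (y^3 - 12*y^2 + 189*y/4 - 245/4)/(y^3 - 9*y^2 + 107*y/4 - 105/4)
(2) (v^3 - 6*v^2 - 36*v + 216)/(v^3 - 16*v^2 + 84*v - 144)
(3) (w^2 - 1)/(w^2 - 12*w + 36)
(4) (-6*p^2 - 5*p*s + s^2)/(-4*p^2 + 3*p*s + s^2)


(1) = (2*y^2 - 17*y + 35)/(2*y^2 - 11*y + 15)
(2) = (v + 6)/(v - 4)
(3) = (w^2 - 1)/(w^2 - 12*w + 36)
(4) = (6*p^2 + 5*p*s - s^2)/(4*p^2 - 3*p*s - s^2)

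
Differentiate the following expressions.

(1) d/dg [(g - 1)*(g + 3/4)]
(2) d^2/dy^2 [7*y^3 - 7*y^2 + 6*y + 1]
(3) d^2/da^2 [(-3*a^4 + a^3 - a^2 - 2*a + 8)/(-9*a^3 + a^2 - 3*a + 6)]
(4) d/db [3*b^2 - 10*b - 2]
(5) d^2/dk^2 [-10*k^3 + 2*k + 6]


(1) = 2*g - 1/4
(2) = 42*y - 14
(3) = 4*(-3*a^6 + 513*a^5 - 2106*a^4 + 235*a^3 + 330*a^2 - 684*a + 24)/(729*a^9 - 243*a^8 + 756*a^7 - 1621*a^6 + 576*a^5 - 1017*a^4 + 1107*a^3 - 270*a^2 + 324*a - 216)
(4) = 6*b - 10
(5) = -60*k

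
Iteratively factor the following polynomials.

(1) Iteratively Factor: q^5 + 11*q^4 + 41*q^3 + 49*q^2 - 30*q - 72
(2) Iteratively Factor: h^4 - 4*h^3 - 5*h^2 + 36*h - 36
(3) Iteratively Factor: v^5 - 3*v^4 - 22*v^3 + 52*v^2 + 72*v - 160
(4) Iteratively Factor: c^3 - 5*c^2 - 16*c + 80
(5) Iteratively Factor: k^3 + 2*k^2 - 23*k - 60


(1) = (q + 4)*(q^4 + 7*q^3 + 13*q^2 - 3*q - 18) = (q + 2)*(q + 4)*(q^3 + 5*q^2 + 3*q - 9) = (q + 2)*(q + 3)*(q + 4)*(q^2 + 2*q - 3) = (q - 1)*(q + 2)*(q + 3)*(q + 4)*(q + 3)
(2) = (h - 2)*(h^3 - 2*h^2 - 9*h + 18) = (h - 2)*(h + 3)*(h^2 - 5*h + 6) = (h - 2)^2*(h + 3)*(h - 3)
(3) = (v + 4)*(v^4 - 7*v^3 + 6*v^2 + 28*v - 40) = (v - 5)*(v + 4)*(v^3 - 2*v^2 - 4*v + 8) = (v - 5)*(v + 2)*(v + 4)*(v^2 - 4*v + 4) = (v - 5)*(v - 2)*(v + 2)*(v + 4)*(v - 2)
(4) = (c + 4)*(c^2 - 9*c + 20) = (c - 5)*(c + 4)*(c - 4)
(5) = (k - 5)*(k^2 + 7*k + 12) = (k - 5)*(k + 4)*(k + 3)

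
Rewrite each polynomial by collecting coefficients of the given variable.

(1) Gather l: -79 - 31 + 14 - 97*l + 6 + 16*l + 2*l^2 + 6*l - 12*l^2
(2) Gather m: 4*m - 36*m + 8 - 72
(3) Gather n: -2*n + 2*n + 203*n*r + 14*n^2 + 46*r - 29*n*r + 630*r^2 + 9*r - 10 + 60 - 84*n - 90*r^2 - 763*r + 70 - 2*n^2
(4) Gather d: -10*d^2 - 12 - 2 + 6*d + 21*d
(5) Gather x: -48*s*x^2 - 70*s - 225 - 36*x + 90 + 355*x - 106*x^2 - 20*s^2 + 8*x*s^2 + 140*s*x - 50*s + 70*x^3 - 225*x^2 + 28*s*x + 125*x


(1) = -10*l^2 - 75*l - 90
(2) = -32*m - 64
(3) = 12*n^2 + n*(174*r - 84) + 540*r^2 - 708*r + 120
(4) = -10*d^2 + 27*d - 14
(5) = -20*s^2 - 120*s + 70*x^3 + x^2*(-48*s - 331) + x*(8*s^2 + 168*s + 444) - 135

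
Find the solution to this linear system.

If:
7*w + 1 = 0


Then:
w = -1/7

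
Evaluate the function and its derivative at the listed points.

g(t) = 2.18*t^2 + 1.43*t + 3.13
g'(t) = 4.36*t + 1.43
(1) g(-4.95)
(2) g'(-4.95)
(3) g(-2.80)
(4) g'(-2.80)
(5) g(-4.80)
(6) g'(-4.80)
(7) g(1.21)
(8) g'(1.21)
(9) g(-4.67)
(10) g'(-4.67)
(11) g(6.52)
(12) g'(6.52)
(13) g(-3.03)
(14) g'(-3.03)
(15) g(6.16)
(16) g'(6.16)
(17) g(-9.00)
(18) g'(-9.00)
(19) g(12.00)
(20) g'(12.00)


(1) = 49.47
(2) = -20.15
(3) = 16.22
(4) = -10.78
(5) = 46.49
(6) = -19.50
(7) = 8.05
(8) = 6.71
(9) = 44.00
(10) = -18.93
(11) = 105.13
(12) = 29.86
(13) = 18.81
(14) = -11.78
(15) = 94.66
(16) = 28.29
(17) = 166.84
(18) = -37.81
(19) = 334.21
(20) = 53.75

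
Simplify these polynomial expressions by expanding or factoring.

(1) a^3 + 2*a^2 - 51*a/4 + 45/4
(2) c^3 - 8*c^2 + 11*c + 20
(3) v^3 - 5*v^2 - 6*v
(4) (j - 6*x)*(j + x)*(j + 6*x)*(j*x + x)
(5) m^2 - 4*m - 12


(1) = (a - 3/2)^2*(a + 5)
(2) = (c - 5)*(c - 4)*(c + 1)
(3) = v*(v - 6)*(v + 1)
(4) = j^4*x + j^3*x^2 + j^3*x - 36*j^2*x^3 + j^2*x^2 - 36*j*x^4 - 36*j*x^3 - 36*x^4
(5) = (m - 6)*(m + 2)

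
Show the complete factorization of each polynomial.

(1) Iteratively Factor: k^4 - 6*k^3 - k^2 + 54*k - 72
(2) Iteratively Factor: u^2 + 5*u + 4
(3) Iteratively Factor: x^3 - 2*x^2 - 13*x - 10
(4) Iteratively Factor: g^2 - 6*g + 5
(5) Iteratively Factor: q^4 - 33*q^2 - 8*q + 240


(1) = (k + 3)*(k^3 - 9*k^2 + 26*k - 24) = (k - 4)*(k + 3)*(k^2 - 5*k + 6) = (k - 4)*(k - 2)*(k + 3)*(k - 3)
(2) = (u + 4)*(u + 1)
(3) = (x + 1)*(x^2 - 3*x - 10) = (x + 1)*(x + 2)*(x - 5)
(4) = (g - 1)*(g - 5)
(5) = (q - 3)*(q^3 + 3*q^2 - 24*q - 80) = (q - 5)*(q - 3)*(q^2 + 8*q + 16) = (q - 5)*(q - 3)*(q + 4)*(q + 4)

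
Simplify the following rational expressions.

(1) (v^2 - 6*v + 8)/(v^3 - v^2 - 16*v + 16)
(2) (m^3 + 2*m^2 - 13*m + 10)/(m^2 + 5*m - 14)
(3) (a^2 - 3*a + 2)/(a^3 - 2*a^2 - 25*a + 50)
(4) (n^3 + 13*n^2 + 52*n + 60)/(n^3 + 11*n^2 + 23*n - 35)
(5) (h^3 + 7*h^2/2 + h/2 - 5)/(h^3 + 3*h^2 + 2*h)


(1) = (v - 2)/(v^2 + 3*v - 4)
(2) = (m^2 + 4*m - 5)/(m + 7)
(3) = (a - 1)/(a^2 - 25)
(4) = (n^2 + 8*n + 12)/(n^2 + 6*n - 7)
(5) = (2*h^2 + 3*h - 5)/(2*h^2 + 2*h)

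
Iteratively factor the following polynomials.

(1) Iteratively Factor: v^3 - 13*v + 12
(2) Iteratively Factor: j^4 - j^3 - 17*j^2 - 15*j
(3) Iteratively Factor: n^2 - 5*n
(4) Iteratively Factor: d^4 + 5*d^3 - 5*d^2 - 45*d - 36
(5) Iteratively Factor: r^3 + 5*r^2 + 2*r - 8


(1) = (v + 4)*(v^2 - 4*v + 3) = (v - 3)*(v + 4)*(v - 1)
(2) = (j)*(j^3 - j^2 - 17*j - 15) = j*(j + 3)*(j^2 - 4*j - 5) = j*(j - 5)*(j + 3)*(j + 1)
(3) = (n - 5)*(n)
(4) = (d + 3)*(d^3 + 2*d^2 - 11*d - 12) = (d - 3)*(d + 3)*(d^2 + 5*d + 4) = (d - 3)*(d + 1)*(d + 3)*(d + 4)
(5) = (r + 2)*(r^2 + 3*r - 4) = (r - 1)*(r + 2)*(r + 4)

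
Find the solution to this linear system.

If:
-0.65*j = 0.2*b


Then:
b = -3.25*j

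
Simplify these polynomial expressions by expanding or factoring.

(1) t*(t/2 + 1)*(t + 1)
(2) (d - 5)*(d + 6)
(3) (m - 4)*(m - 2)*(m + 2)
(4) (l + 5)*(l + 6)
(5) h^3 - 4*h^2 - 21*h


(1) = t^3/2 + 3*t^2/2 + t
(2) = d^2 + d - 30
(3) = m^3 - 4*m^2 - 4*m + 16
(4) = l^2 + 11*l + 30
(5) = h*(h - 7)*(h + 3)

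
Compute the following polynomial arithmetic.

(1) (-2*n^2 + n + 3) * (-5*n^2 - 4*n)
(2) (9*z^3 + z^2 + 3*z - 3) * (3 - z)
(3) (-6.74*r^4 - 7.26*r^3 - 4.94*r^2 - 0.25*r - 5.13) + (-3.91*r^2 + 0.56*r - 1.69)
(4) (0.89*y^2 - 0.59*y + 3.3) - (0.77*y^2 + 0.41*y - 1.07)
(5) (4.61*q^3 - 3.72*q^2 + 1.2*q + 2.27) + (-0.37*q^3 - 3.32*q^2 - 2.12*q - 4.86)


(1) = 10*n^4 + 3*n^3 - 19*n^2 - 12*n
(2) = -9*z^4 + 26*z^3 + 12*z - 9
(3) = -6.74*r^4 - 7.26*r^3 - 8.85*r^2 + 0.31*r - 6.82
(4) = 0.12*y^2 - 1.0*y + 4.37
(5) = 4.24*q^3 - 7.04*q^2 - 0.92*q - 2.59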